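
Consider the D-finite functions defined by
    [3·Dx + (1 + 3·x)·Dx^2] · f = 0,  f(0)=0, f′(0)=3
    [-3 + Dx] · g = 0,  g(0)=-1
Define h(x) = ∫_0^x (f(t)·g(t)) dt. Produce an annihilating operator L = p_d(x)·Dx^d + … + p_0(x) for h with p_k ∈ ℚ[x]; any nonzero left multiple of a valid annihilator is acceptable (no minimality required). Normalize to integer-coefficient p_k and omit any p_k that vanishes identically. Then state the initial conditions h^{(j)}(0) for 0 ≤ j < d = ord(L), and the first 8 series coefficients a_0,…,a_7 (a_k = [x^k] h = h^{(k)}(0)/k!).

f: a_k = 0, 3, -9/2, 9, -81/4, 243/5, -243/2, 2187/7, …
g: a_k = -1, -3, -9/2, -9/2, -27/8, -81/40, -81/80, -243/560, …
Product ⇒ symmetric product L₀, ord ≤ 2.
∫: right-multiply L₀ by Dx.
L = 27·x·Dx + (-3 - 18·x)·Dx^2 + (1 + 3·x)·Dx^3  (order 3).
h: a_k = 0, 0, -3/2, -3/2, -9/4, 0, -243/80, 81/16, …
ICs: h(0) = 0, h′(0) = 0, h′′(0) = -3.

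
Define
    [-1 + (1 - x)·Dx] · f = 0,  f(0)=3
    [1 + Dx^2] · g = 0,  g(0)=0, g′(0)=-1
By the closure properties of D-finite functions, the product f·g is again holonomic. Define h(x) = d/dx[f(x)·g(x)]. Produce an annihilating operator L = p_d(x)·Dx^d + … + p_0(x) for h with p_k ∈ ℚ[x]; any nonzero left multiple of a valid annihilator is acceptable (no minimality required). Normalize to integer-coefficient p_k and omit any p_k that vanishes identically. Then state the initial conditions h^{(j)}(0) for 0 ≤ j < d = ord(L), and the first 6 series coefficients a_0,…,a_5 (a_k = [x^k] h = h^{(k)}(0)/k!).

L = (-1 - 2·x + x^2) + (-2 + 2·x)·Dx + (1 - 2·x + x^2)·Dx^2  (order 2).
h: a_k = -3, -6, -15/2, -10, -101/8, -303/20, …
ICs: h(0) = -3, h′(0) = -6.

f: a_k = 3, 3, 3, 3, 3, 3, …
g: a_k = 0, -1, 0, 1/6, 0, -1/120, …
Sym-product of L_f,L_g gives L₀ (≤ ord 2).
h₀' ⇒ L via d/dx closure of L₀.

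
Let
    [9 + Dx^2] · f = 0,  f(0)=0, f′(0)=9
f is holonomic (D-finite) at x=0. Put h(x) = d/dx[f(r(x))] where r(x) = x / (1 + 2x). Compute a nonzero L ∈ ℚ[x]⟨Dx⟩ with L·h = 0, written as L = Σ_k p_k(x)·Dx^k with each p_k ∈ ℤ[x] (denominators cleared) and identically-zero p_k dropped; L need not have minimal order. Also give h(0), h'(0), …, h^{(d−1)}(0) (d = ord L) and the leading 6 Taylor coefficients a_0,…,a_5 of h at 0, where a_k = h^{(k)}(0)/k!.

L = (33 + 96·x + 96·x^2) + (12 + 72·x + 144·x^2 + 96·x^3)·Dx + (1 + 8·x + 24·x^2 + 32·x^3 + 16·x^4)·Dx^2  (order 2).
h: a_k = 9, -36, 135/2, 36, -6957/8, 8775/2, …
ICs: h(0) = 9, h′(0) = -36.

f: a_k = 0, 9, 0, -27/2, 0, 243/40, …
h₀=f(r): pull back L_f along r ⇒ L₀.
h=h₀': d/dx-closure on L₀ ⇒ L.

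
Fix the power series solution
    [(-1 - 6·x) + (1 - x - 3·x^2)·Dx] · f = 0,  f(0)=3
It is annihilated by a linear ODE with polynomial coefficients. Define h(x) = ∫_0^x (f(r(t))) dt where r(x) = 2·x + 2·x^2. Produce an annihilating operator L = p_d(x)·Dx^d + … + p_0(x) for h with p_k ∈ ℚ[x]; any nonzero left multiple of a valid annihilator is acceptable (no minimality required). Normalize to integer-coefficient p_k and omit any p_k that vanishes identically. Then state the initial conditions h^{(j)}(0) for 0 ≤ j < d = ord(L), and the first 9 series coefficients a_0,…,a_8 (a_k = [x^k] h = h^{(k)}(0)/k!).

f: a_k = 3, 3, 12, 21, 57, 120, 291, 651, 1524, …
Change of var in L_f (x↦r) gives L₀.
h=∫h₀ ⇒ L = L₀·Dx.
L = (2 + 28·x + 72·x^2 + 48·x^3)·Dx + (-1 + 2·x + 14·x^2 + 24·x^3 + 12·x^4)·Dx^2  (order 2).
h: a_k = 0, 3, 3, 18, 66, 1464/5, 1332, 43464/7, 29640, …
ICs: h(0) = 0, h′(0) = 3.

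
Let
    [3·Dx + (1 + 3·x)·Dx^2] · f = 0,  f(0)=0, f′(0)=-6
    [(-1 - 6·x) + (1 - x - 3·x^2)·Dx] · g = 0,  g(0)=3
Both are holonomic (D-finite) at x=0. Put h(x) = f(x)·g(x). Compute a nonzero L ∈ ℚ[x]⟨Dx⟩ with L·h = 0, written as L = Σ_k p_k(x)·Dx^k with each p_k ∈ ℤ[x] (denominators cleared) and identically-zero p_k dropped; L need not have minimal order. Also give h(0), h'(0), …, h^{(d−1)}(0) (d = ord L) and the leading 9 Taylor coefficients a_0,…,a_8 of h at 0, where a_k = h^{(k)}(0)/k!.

L = (9 + 36·x) + (-1 + 21·x + 45·x^2)·Dx + (-1 - 2·x + 6·x^2 + 9·x^3)·Dx^2  (order 2).
h: a_k = 0, -18, 9, -99, 99/2, -5391/10, 1692/5, -220743/70, 389547/140, …
ICs: h(0) = 0, h′(0) = -18.

f: a_k = 0, -6, 9, -18, 81/2, -486/5, 243, -4374/7, 6561/4, …
g: a_k = 3, 3, 12, 21, 57, 120, 291, 651, 1524, …
Product ⇒ symmetric product L₀, ord ≤ 2.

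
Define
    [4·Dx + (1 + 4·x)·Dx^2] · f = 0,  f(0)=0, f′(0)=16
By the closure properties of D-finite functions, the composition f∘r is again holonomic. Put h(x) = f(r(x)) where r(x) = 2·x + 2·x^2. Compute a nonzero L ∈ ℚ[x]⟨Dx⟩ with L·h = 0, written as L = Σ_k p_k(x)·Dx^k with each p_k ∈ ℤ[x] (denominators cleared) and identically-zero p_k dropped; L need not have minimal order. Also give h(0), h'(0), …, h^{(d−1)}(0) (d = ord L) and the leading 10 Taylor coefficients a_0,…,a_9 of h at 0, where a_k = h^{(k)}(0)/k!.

f: a_k = 0, 16, -32, 256/3, -256, 4096/5, -8192/3, 65536/7, -32768, 1048576/9, …
Substitute x→r, Dx→(1/r')Dx; clear ⇒ L₀.
L = (6 + 16·x + 16·x^2)·Dx + (1 + 10·x + 24·x^2 + 16·x^3)·Dx^2  (order 2).
h: a_k = 0, 32, -96, 1280/3, -2176, 59392/5, -67584, 2768896/7, -2363392, 129105920/9, …
ICs: h(0) = 0, h′(0) = 32.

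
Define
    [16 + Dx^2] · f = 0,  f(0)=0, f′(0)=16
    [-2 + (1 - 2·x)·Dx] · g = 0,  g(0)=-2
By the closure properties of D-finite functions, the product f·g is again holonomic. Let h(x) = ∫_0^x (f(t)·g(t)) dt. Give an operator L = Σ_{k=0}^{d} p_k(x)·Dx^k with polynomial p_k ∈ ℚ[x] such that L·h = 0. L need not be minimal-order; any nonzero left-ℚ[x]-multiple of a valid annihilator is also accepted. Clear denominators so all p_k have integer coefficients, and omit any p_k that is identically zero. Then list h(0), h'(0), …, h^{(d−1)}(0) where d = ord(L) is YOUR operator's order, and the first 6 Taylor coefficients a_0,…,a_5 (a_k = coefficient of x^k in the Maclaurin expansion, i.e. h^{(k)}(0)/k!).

L = (-16 + 32·x)·Dx + 4·Dx^2 + (-1 + 2·x)·Dx^3  (order 3).
h: a_k = 0, 0, -16, -64/3, -32/3, -256/15, …
ICs: h(0) = 0, h′(0) = 0, h′′(0) = -32.

f: a_k = 0, 16, 0, -128/3, 0, 512/15, …
g: a_k = -2, -4, -8, -16, -32, -64, …
L₀ := L_f ⊗_s L_g (sym. prod.), ord ≤ 2.
Integrate: L := L₀·Dx.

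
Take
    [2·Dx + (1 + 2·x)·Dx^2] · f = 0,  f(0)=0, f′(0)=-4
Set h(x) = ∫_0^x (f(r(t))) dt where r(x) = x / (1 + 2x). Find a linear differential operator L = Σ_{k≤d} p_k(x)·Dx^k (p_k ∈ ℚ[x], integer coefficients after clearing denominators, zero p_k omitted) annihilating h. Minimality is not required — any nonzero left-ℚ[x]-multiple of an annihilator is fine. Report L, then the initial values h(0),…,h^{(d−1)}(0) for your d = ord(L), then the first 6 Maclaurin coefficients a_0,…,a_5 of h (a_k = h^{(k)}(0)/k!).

f: a_k = 0, -4, 4, -16/3, 8, -64/5, …
Change of var in L_f (x↦r) gives L₀.
h=∫₀ˣh₀: take L = L₀·Dx.
L = (6 + 16·x)·Dx^2 + (1 + 6·x + 8·x^2)·Dx^3  (order 3).
h: a_k = 0, 0, -2, 4, -28/3, 24, …
ICs: h(0) = 0, h′(0) = 0, h′′(0) = -4.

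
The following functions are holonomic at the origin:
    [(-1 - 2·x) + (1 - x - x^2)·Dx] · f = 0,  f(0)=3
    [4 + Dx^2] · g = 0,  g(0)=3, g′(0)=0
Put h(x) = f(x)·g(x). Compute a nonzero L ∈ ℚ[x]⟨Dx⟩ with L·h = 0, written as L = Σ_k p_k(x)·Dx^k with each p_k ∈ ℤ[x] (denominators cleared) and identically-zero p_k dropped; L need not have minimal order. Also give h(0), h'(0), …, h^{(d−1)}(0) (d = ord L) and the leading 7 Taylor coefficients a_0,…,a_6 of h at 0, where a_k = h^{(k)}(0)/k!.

f: a_k = 3, 3, 6, 9, 15, 24, 39, …
g: a_k = 3, 0, -6, 0, 2, 0, -4/15, …
f·g: L₀ = L_f ⊗_s L_g, ord ≤ 1·2.
L = (-2 + 4·x + 4·x^2) + (2 + 4·x)·Dx + (-1 + x + x^2)·Dx^2  (order 2).
h: a_k = 9, 9, 0, 9, 15, 24, 191/5, …
ICs: h(0) = 9, h′(0) = 9.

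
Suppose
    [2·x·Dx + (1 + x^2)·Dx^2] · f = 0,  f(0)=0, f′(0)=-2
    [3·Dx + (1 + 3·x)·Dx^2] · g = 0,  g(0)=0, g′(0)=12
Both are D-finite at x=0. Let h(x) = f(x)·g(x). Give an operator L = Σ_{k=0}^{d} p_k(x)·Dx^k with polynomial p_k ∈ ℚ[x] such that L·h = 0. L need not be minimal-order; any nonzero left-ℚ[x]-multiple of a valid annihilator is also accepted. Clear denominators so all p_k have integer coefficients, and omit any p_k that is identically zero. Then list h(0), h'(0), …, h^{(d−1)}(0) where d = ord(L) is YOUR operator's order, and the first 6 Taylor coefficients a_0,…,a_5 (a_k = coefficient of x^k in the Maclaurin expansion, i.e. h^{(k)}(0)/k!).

f: a_k = 0, -2, 0, 2/3, 0, -2/5, …
g: a_k = 0, 12, -18, 36, -81, 972/5, …
L₀ := L_f ⊗_s L_g (sym. prod.), ord ≤ 4.
L = (264 + 1260·x + 1008·x^2 + 3420·x^3 + 3240·x^4 + 4212·x^5 + 324·x^7)·Dx + (178 + 660·x + 3828·x^2 + 7308·x^3 + 12960·x^4 + 10044·x^5 + 11340·x^6 + 324·x^7 + 1134·x^8)·Dx^2 + (132 + 608·x + 1728·x^2 + 4568·x^3 + 6456·x^4 + 8856·x^5 + 5184·x^6 + 5544·x^7 + 324·x^8 + 648·x^9)·Dx^3 + (13 + 102·x + 341·x^2 + 744·x^3 + 1138·x^4 + 1236·x^5 + 1386·x^6 + 648·x^7 + 657·x^8 + 54·x^9 + 81·x^10)·Dx^4  (order 4).
h: a_k = 0, 0, -24, 36, -64, 150, …
ICs: h(0) = 0, h′(0) = 0, h′′(0) = -48, h′′′(0) = 216.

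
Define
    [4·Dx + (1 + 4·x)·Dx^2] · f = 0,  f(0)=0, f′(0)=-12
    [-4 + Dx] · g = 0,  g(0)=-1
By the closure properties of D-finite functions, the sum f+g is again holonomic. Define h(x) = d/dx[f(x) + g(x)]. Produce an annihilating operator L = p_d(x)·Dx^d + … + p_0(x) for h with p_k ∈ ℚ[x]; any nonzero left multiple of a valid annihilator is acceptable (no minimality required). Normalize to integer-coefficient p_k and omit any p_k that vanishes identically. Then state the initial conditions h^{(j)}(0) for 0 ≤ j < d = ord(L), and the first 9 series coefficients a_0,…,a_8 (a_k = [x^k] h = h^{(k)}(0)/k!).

L = (-24 - 32·x) + (2 - 16·x - 32·x^2)·Dx + (1 + 6·x + 8·x^2)·Dx^2  (order 2).
h: a_k = -16, 32, -224, 2176/3, -9344/3, 183808/15, -2212864/45, 61927424/315, -247728128/315, …
ICs: h(0) = -16, h′(0) = 32.

f: a_k = 0, -12, 24, -64, 192, -3072/5, 2048, -49152/7, 24576, …
g: a_k = -1, -4, -8, -32/3, -32/3, -128/15, -256/45, -1024/315, -512/315, …
Sum ⇒ L₀ = lclm(L_f,L_g) in ℚ(x)⟨Dx⟩.
Differentiate: ansatz ord ≤ ord L₀ ⇒ L.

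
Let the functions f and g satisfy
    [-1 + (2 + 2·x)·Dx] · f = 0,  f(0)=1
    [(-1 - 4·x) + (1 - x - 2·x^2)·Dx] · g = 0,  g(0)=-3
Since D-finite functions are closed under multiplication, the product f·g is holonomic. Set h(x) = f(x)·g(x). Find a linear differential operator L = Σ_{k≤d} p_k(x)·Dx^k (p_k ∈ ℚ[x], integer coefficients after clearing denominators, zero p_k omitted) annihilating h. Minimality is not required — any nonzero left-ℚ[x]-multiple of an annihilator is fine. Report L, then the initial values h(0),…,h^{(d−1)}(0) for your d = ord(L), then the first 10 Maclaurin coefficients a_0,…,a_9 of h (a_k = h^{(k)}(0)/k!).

f: a_k = 1, 1/2, -1/8, 1/16, -5/128, 7/256, -21/1024, 33/2048, -429/32768, 715/65536, …
g: a_k = -3, -3, -9, -15, -33, -63, -129, -255, -513, -1023, …
Product ⇒ symmetric product L₀, ord ≤ 1.
L = (3 + 6·x) + (-2 + 2·x + 4·x^2)·Dx  (order 1).
h: a_k = -3, -9/2, -81/8, -309/16, -5049/128, -20007/256, -160749/1024, -641709/2048, -20553993/32768, -82179507/65536, …
ICs: h(0) = -3.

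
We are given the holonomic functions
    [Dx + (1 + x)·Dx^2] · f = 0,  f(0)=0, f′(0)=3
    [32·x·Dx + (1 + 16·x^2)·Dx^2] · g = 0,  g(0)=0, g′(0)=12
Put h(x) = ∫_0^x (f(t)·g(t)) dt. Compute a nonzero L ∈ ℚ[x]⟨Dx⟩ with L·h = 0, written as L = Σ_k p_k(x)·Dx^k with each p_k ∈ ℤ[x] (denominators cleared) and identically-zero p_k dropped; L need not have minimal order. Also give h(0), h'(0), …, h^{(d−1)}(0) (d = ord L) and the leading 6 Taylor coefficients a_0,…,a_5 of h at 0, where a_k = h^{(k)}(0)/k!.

f: a_k = 0, 3, -3/2, 1, -3/4, 3/5, …
g: a_k = 0, 12, 0, -64, 0, 3072/5, …
f·g: L₀ = L_f ⊗_s L_g, ord ≤ 2·2.
∫: right-multiply L₀ by Dx.
L = (4224 + 8384·x + 204800·x^2 + 531456·x^3 + 491520·x^4 + 212992·x^5 + 262144·x^7)·Dx^2 + (4098 + 28864·x + 258368·x^2 + 1045504·x^3 + 1798144·x^4 + 1523712·x^5 + 573440·x^6 + 786432·x^7 + 917504·x^8)·Dx^3 + (132 + 8644·x + 37632·x^2 + 196032·x^3 + 614400·x^4 + 955392·x^5 + 786432·x^6 + 540672·x^7 + 786432·x^8 + 524288·x^9)·Dx^4 + (65 + 258·x + 2497·x^2 + 8576·x^3 + 30336·x^4 + 76800·x^5 + 118272·x^6 + 98304·x^7 + 98304·x^8 + 131072·x^9 + 65536·x^10)·Dx^5  (order 5).
h: a_k = 0, 0, 0, 12, -9/2, -36, …
ICs: h(0) = 0, h′(0) = 0, h′′(0) = 0, h′′′(0) = 72, h′′′′(0) = -108.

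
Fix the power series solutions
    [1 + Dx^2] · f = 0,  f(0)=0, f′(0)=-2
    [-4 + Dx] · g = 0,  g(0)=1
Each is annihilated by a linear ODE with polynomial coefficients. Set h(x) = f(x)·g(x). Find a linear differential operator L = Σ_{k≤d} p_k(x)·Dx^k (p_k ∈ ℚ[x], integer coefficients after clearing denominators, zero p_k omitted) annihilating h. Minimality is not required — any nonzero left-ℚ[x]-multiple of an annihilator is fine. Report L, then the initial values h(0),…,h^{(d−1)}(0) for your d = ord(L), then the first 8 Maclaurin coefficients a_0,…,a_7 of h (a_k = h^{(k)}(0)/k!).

f: a_k = 0, -2, 0, 1/3, 0, -1/60, 0, 1/2520, …
g: a_k = 1, 4, 8, 32/3, 32/3, 128/15, 256/45, 1024/315, …
f·g: L₀ = L_f ⊗_s L_g, ord ≤ 2·1.
L = 17 - 8·Dx + Dx^2  (order 2).
h: a_k = 0, -2, -8, -47/3, -20, -1121/60, -611/45, -20047/2520, …
ICs: h(0) = 0, h′(0) = -2.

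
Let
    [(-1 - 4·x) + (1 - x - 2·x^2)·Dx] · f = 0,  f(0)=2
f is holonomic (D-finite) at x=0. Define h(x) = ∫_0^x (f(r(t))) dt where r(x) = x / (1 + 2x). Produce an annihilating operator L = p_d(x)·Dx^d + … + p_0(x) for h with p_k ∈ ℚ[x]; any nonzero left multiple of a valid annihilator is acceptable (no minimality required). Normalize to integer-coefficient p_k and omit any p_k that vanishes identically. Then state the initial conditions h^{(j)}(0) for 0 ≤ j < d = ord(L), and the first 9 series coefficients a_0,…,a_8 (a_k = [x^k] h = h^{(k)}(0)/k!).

f: a_k = 2, 2, 6, 10, 22, 42, 86, 170, 342, …
Change of var in L_f (x↦r) gives L₀.
Integrate: L := L₀·Dx.
L = (-1 - 6·x)·Dx + (1 + 5·x + 6·x^2)·Dx^2  (order 2).
h: a_k = 0, 2, 1, 2/3, -3/2, 18/5, -9, 162/7, -243/4, …
ICs: h(0) = 0, h′(0) = 2.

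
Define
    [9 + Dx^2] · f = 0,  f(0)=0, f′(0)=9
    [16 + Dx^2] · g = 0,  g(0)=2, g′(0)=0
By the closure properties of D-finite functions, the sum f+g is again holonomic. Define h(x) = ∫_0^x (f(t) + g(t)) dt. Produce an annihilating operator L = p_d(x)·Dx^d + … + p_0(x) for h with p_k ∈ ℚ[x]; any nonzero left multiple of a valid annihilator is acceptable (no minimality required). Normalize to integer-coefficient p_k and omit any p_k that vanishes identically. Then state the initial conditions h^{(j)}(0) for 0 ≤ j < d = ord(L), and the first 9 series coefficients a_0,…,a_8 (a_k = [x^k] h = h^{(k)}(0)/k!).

f: a_k = 0, 9, 0, -27/2, 0, 243/40, 0, -729/560, 0, …
g: a_k = 2, 0, -16, 0, 64/3, 0, -512/45, 0, 1024/315, …
Weyl lclm of L_f,L_g ⇒ L₀ (ord ≤ 4).
Integrate: L := L₀·Dx.
L = 144·Dx + 25·Dx^3 + Dx^5  (order 5).
h: a_k = 0, 2, 9/2, -16/3, -27/8, 64/15, 81/80, -512/315, -729/4480, …
ICs: h(0) = 0, h′(0) = 2, h′′(0) = 9, h′′′(0) = -32, h′′′′(0) = -81.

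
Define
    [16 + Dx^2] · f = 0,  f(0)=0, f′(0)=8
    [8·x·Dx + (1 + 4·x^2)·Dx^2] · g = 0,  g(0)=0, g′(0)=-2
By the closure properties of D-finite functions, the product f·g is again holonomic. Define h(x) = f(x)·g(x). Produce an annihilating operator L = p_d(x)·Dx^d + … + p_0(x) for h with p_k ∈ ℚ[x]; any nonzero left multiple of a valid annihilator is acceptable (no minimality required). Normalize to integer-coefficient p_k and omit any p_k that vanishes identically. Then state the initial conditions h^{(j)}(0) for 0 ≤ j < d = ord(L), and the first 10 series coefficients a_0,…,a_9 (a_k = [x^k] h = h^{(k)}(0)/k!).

L = (2560 + 29696·x^2 + 118784·x^4 + 262144·x^6 + 262144·x^8) + (1536·x + 14336·x^3 + 49152·x^5 + 65536·x^7)·Dx + (240 + 3008·x^2 + 13824·x^4 + 32768·x^6 + 32768·x^8)·Dx^2 + (96·x + 896·x^3 + 3072·x^5 + 4096·x^7)·Dx^3 + (5 + 72·x^2 + 400·x^4 + 1024·x^6 + 1024·x^8)·Dx^4  (order 4).
h: a_k = 0, 0, -16, 0, 64, 0, -1280/9, 0, 1024/3, 0, …
ICs: h(0) = 0, h′(0) = 0, h′′(0) = -32, h′′′(0) = 0.

f: a_k = 0, 8, 0, -64/3, 0, 256/15, 0, -2048/315, 0, 4096/2835, …
g: a_k = 0, -2, 0, 8/3, 0, -32/5, 0, 128/7, 0, -512/9, …
Product ⇒ symmetric product L₀, ord ≤ 4.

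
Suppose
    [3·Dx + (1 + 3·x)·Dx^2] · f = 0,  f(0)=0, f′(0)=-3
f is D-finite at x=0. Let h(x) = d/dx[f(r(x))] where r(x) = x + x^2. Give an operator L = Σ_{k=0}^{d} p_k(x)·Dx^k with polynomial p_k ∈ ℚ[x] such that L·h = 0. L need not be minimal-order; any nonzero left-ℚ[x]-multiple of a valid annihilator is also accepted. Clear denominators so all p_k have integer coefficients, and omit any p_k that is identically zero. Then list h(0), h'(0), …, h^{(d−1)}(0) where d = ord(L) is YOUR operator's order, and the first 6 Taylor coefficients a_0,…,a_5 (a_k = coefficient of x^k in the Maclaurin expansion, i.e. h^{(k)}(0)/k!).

f: a_k = 0, -3, 9/2, -9, 81/4, -243/5, …
Change of var in L_f (x↦r) gives L₀.
h=h₀': d/dx-closure on L₀ ⇒ L.
L = (1 + 6·x + 6·x^2) + (1 + 5·x + 9·x^2 + 6·x^3)·Dx  (order 1).
h: a_k = -3, 3, 0, -9, 27, -54, …
ICs: h(0) = -3.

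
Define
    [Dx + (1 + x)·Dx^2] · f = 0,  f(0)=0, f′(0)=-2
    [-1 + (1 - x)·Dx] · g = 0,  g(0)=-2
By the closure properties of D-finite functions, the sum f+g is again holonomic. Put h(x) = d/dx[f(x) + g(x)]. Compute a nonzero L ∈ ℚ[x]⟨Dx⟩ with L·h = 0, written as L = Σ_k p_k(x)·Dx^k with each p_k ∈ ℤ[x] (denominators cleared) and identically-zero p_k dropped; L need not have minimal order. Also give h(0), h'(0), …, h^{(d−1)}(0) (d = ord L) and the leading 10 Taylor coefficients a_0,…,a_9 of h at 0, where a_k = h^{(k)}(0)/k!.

L = (-10 - 2·x) + (-4 - 16·x - 4·x^2)·Dx + (3 + x - 3·x^2 - x^3)·Dx^2  (order 2).
h: a_k = -4, -2, -8, -6, -12, -10, -16, -14, -20, -18, …
ICs: h(0) = -4, h′(0) = -2.

f: a_k = 0, -2, 1, -2/3, 1/2, -2/5, 1/3, -2/7, 1/4, -2/9, …
g: a_k = -2, -2, -2, -2, -2, -2, -2, -2, -2, -2, …
f+g: L₀ = lclm(L_f,L_g), ord ≤ 2+1.
h=h₀': d/dx-closure on L₀ ⇒ L.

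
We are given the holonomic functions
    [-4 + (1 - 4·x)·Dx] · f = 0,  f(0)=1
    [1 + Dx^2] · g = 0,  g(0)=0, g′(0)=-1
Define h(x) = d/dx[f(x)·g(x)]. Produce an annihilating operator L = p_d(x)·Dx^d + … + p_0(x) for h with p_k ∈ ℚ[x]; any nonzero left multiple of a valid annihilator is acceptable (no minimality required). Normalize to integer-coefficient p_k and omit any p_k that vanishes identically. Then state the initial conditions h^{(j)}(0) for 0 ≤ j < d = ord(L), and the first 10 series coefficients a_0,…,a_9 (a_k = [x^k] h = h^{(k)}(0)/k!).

L = (-31 - 8·x + 16·x^2) + (-8 + 32·x)·Dx + (1 - 8·x + 16·x^2)·Dx^2  (order 2).
h: a_k = -1, -8, -95/2, -760/3, -30401/24, -30401/5, -20429471/720, -40858942/315, -23534750593/40320, -23534750593/9072, …
ICs: h(0) = -1, h′(0) = -8.

f: a_k = 1, 4, 16, 64, 256, 1024, 4096, 16384, 65536, 262144, …
g: a_k = 0, -1, 0, 1/6, 0, -1/120, 0, 1/5040, 0, -1/362880, …
h₀=f·g: eliminate ⇒ L₀, order ≤ 1·2.
Differentiate: ansatz ord ≤ ord L₀ ⇒ L.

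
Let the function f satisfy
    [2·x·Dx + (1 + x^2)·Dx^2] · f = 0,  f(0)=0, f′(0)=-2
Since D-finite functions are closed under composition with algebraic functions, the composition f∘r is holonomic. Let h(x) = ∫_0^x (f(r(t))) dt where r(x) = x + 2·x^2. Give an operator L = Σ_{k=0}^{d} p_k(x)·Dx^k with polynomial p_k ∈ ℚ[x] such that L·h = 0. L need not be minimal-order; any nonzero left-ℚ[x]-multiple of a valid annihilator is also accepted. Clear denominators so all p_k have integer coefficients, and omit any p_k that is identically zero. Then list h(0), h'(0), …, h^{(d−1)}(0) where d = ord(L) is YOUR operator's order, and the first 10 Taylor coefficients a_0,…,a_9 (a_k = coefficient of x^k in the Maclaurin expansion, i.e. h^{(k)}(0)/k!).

L = (-4 + 2·x + 16·x^2 + 48·x^3 + 48·x^4)·Dx^2 + (1 + 4·x + x^2 + 8·x^3 + 20·x^4 + 16·x^5)·Dx^3  (order 3).
h: a_k = 0, 0, -1, -4/3, 1/6, 4/5, 19/15, 4/21, -55/28, -28/9, …
ICs: h(0) = 0, h′(0) = 0, h′′(0) = -2.

f: a_k = 0, -2, 0, 2/3, 0, -2/5, 0, 2/7, 0, -2/9, …
L₀ from L_f via x↦r, Dx↦r'^{-1}Dx.
h=∫h₀ ⇒ L = L₀·Dx.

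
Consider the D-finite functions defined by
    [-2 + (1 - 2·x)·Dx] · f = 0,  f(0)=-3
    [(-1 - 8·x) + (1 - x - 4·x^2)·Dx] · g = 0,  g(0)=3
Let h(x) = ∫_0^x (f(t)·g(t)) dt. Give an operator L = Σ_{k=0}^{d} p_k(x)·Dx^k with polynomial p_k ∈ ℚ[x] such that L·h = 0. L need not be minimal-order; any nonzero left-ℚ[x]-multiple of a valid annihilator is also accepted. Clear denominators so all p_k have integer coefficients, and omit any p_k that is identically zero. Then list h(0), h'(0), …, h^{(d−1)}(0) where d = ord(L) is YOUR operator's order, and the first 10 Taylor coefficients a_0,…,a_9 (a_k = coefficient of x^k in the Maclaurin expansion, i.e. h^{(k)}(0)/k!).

f: a_k = -3, -6, -12, -24, -48, -96, -192, -384, -768, -1536, …
g: a_k = 3, 3, 15, 27, 87, 195, 543, 1323, 3495, 8787, …
h₀=f·g: eliminate ⇒ L₀, order ≤ 1·1.
Integrate: L := L₀·Dx.
L = (-3 - 4·x + 24·x^2)·Dx + (1 - 3·x - 2·x^2 + 8·x^3)·Dx^2  (order 2).
h: a_k = 0, -9, -27/2, -33, -279/4, -819/5, -741/2, -6075/7, -16119/8, -4747, …
ICs: h(0) = 0, h′(0) = -9.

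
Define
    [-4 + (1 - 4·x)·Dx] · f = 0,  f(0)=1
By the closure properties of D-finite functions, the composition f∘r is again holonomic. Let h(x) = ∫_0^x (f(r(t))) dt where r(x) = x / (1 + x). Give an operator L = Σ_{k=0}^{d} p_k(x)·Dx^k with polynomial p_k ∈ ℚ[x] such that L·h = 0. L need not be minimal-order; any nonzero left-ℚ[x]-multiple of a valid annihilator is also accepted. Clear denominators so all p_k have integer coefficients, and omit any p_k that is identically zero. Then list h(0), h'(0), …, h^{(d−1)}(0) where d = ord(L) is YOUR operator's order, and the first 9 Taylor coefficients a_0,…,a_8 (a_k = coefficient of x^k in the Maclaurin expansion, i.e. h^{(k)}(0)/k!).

f: a_k = 1, 4, 16, 64, 256, 1024, 4096, 16384, 65536, …
f∘r: x↦r, Dx↦Dx/r' in L_f ⇒ L₀.
Integrate: L := L₀·Dx.
L = 4·Dx + (-1 + 2·x + 3·x^2)·Dx^2  (order 2).
h: a_k = 0, 1, 2, 4, 9, 108/5, 54, 972/7, 729/2, …
ICs: h(0) = 0, h′(0) = 1.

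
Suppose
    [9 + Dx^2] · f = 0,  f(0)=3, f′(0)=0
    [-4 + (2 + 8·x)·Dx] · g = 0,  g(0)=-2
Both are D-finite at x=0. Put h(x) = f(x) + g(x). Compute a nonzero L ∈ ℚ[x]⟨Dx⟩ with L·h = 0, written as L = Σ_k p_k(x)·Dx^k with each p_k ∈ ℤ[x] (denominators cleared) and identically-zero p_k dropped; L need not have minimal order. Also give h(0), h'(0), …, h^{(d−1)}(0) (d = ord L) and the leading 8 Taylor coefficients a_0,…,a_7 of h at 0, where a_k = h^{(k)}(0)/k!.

L = (-378 - 1296·x - 2592·x^2) + (45 + 828·x + 3888·x^2 + 5184·x^3)·Dx + (-42 - 144·x - 288·x^2)·Dx^2 + (5 + 92·x + 432·x^2 + 576·x^3)·Dx^3  (order 3).
h: a_k = 1, -4, -19/2, -8, 241/8, -56, 13197/80, -528, …
ICs: h(0) = 1, h′(0) = -4, h′′(0) = -19.

f: a_k = 3, 0, -27/2, 0, 81/8, 0, -243/80, 0, …
g: a_k = -2, -4, 4, -8, 20, -56, 168, -528, …
f+g: L₀ = lclm(L_f,L_g), ord ≤ 2+1.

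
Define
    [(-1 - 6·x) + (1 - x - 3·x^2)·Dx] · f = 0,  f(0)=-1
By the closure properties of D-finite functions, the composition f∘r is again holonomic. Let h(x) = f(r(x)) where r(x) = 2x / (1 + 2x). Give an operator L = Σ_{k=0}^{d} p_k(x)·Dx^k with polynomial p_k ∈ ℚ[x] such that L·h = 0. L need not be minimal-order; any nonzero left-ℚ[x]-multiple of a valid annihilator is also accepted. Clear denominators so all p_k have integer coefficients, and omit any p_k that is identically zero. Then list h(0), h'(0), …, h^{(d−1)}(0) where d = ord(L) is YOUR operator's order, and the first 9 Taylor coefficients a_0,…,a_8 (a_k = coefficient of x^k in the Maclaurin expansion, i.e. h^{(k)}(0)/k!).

f: a_k = -1, -1, -4, -7, -19, -40, -97, -217, -508, …
h₀=f(r): pull back L_f along r ⇒ L₀.
L = (2 + 28·x) + (-1 - 4·x + 8·x^2 + 24·x^3)·Dx  (order 1).
h: a_k = -1, -2, -12, 0, -144, 288, -2304, 8064, -43776, …
ICs: h(0) = -1.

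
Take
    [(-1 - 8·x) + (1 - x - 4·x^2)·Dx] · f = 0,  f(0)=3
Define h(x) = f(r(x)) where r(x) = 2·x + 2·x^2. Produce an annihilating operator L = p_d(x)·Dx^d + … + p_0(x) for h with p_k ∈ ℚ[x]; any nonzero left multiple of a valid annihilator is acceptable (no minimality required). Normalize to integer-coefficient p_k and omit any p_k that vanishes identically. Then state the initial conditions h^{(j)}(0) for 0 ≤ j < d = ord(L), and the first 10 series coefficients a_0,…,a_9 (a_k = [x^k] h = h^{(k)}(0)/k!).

L = (2 + 36·x + 96·x^2 + 64·x^3) + (-1 + 2·x + 18·x^2 + 32·x^3 + 16·x^4)·Dx  (order 1).
h: a_k = 3, 6, 66, 336, 2100, 12456, 74520, 445824, 2665200, 15939168, …
ICs: h(0) = 3.

f: a_k = 3, 3, 15, 27, 87, 195, 543, 1323, 3495, 8787, …
Substitute x→r, Dx→(1/r')Dx; clear ⇒ L₀.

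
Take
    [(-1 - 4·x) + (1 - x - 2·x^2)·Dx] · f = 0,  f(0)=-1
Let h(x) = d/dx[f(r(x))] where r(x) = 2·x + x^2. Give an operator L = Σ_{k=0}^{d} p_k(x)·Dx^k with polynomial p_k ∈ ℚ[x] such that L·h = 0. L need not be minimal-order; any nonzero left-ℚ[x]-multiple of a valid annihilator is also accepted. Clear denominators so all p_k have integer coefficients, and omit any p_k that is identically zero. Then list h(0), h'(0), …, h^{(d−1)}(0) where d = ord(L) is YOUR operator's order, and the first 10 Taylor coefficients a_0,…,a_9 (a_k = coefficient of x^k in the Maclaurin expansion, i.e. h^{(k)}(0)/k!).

L = (13 + 52·x + 186·x^2 + 160·x^3 + 40·x^4) + (-1 - 5·x + 26·x^2 + 62·x^3 + 40·x^4 + 8·x^5)·Dx  (order 1).
h: a_k = -2, -26, -156, -956, -5270, -28206, -146328, -744216, -3725154, -18416890, …
ICs: h(0) = -2.

f: a_k = -1, -1, -3, -5, -11, -21, -43, -85, -171, -341, …
f∘r: x↦r, Dx↦Dx/r' in L_f ⇒ L₀.
Differentiate: ansatz ord ≤ ord L₀ ⇒ L.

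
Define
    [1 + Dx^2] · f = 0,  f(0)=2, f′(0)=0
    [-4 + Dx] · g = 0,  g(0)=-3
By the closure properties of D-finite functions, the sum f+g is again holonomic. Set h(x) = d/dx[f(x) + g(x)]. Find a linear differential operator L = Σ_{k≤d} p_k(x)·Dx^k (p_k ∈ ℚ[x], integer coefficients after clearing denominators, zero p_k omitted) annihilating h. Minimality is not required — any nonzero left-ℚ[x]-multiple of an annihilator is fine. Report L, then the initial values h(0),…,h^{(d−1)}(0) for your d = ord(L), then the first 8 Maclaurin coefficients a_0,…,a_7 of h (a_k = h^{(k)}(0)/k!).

L = 4 - Dx + 4·Dx^2 - Dx^3  (order 3).
h: a_k = -12, -50, -96, -383/3, -128, -1229/12, -1024/15, -98303/2520, …
ICs: h(0) = -12, h′(0) = -50, h′′(0) = -192.

f: a_k = 2, 0, -1, 0, 1/12, 0, -1/360, 0, …
g: a_k = -3, -12, -24, -32, -32, -128/5, -256/15, -1024/105, …
L₀ := lclm(L_f,L_g); ord L₀ ≤ 2+1.
Differentiate: ansatz ord ≤ ord L₀ ⇒ L.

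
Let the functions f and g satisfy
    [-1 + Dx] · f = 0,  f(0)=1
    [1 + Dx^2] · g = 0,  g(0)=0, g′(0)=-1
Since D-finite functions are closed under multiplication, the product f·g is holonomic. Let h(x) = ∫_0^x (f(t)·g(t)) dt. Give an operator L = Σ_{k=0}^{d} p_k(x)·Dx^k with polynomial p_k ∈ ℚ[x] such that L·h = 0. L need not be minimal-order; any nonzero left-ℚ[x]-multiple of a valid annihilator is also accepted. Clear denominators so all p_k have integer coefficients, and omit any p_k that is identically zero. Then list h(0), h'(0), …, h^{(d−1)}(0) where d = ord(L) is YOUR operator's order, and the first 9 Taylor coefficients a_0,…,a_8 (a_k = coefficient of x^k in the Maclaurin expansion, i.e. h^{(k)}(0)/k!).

L = 2·Dx - 2·Dx^2 + Dx^3  (order 3).
h: a_k = 0, 0, -1/2, -1/3, -1/12, 0, 1/180, 1/630, 1/5040, …
ICs: h(0) = 0, h′(0) = 0, h′′(0) = -1.

f: a_k = 1, 1, 1/2, 1/6, 1/24, 1/120, 1/720, 1/5040, 1/40320, …
g: a_k = 0, -1, 0, 1/6, 0, -1/120, 0, 1/5040, 0, …
h₀=f·g: eliminate ⇒ L₀, order ≤ 1·2.
Integrate: L := L₀·Dx.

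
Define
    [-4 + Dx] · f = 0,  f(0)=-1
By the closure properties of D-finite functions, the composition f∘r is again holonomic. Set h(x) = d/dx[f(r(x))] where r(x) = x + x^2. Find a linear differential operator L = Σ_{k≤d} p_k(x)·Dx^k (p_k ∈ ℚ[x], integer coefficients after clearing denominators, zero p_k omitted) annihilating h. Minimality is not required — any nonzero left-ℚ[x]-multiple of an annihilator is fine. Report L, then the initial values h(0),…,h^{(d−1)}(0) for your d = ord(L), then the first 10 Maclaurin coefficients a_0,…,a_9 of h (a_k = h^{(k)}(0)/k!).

L = (6 + 16·x + 16·x^2) + (-1 - 2·x)·Dx  (order 1).
h: a_k = -4, -24, -80, -608/3, -416, -11072/15, -52096/45, -11520/7, -675968/315, -7369472/2835, …
ICs: h(0) = -4.

f: a_k = -1, -4, -8, -32/3, -32/3, -128/15, -256/45, -1024/315, -512/315, -2048/2835, …
L₀ from L_f via x↦r, Dx↦r'^{-1}Dx.
h=h₀': d/dx-closure on L₀ ⇒ L.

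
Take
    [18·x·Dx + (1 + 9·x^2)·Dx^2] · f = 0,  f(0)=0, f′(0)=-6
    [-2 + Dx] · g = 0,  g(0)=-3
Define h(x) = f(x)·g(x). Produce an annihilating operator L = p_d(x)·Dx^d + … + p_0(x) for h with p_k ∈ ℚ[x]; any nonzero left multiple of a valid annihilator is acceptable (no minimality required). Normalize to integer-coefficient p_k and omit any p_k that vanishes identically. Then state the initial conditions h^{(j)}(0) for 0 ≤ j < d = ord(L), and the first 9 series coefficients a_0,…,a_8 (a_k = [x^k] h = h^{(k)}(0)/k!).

L = (4 - 36·x + 36·x^2) + (-4 + 18·x - 36·x^2)·Dx + (1 + 9·x^2)·Dx^2  (order 2).
h: a_k = 0, 18, 36, -18, -84, 978/5, 516, -46402/35, -23620/7, …
ICs: h(0) = 0, h′(0) = 18.

f: a_k = 0, -6, 0, 18, 0, -486/5, 0, 4374/7, 0, …
g: a_k = -3, -6, -6, -4, -2, -4/5, -4/15, -8/105, -2/105, …
Product ⇒ symmetric product L₀, ord ≤ 2.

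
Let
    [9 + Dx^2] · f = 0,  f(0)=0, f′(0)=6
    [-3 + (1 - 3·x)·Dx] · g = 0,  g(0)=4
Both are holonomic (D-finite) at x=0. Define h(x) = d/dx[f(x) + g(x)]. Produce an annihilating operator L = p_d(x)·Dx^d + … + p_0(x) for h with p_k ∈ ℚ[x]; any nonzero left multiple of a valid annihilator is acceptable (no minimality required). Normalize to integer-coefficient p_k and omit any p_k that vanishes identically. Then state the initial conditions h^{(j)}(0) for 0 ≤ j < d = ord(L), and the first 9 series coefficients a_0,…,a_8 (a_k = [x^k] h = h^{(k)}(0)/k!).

L = (702 - 324·x + 486·x^2) + (-63 + 243·x - 243·x^2 + 243·x^3)·Dx + (78 - 36·x + 54·x^2)·Dx^2 + (-7 + 27·x - 27·x^2 + 27·x^3)·Dx^3  (order 3).
h: a_k = 18, 72, 297, 1296, 19521/4, 17496, 2449197/40, 209952, 1587239307/2240, …
ICs: h(0) = 18, h′(0) = 72, h′′(0) = 594.

f: a_k = 0, 6, 0, -9, 0, 81/20, 0, -243/280, 0, …
g: a_k = 4, 12, 36, 108, 324, 972, 2916, 8748, 26244, …
L₀ := lclm(L_f,L_g); ord L₀ ≤ 2+1.
Differentiate: ansatz ord ≤ ord L₀ ⇒ L.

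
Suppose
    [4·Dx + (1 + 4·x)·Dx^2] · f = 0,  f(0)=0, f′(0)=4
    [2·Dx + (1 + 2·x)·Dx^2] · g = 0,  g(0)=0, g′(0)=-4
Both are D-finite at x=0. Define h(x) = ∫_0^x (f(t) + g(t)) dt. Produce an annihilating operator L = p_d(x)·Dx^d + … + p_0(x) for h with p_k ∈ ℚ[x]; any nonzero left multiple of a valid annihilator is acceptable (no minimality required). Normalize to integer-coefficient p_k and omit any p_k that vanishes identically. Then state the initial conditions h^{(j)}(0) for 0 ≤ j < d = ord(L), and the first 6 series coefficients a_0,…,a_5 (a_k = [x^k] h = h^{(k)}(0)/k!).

f: a_k = 0, 4, -8, 64/3, -64, 1024/5, …
g: a_k = 0, -4, 4, -16/3, 8, -64/5, …
L₀ := lclm(L_f,L_g); ord L₀ ≤ 2+2.
Integrate: L := L₀·Dx.
L = 16·Dx^2 + (12 + 32·x)·Dx^3 + (1 + 6·x + 8·x^2)·Dx^4  (order 4).
h: a_k = 0, 0, 0, -4/3, 4, -56/5, …
ICs: h(0) = 0, h′(0) = 0, h′′(0) = 0, h′′′(0) = -8.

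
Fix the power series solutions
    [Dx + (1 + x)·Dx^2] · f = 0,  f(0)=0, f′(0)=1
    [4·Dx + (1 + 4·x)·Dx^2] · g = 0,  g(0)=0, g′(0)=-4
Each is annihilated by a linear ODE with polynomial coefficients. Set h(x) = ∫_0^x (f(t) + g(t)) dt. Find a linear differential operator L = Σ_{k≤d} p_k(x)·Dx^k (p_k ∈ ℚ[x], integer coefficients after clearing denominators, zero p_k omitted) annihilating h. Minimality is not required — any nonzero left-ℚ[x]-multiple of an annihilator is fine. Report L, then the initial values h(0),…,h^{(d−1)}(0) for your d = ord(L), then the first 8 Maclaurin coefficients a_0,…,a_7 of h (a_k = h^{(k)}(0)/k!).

L = 8·Dx^2 + (10 + 16·x)·Dx^3 + (1 + 5·x + 4·x^2)·Dx^4  (order 4).
h: a_k = 0, 0, -3/2, 5/2, -21/4, 51/4, -341/10, 195/2, …
ICs: h(0) = 0, h′(0) = 0, h′′(0) = -3, h′′′(0) = 15.

f: a_k = 0, 1, -1/2, 1/3, -1/4, 1/5, -1/6, 1/7, …
g: a_k = 0, -4, 8, -64/3, 64, -1024/5, 2048/3, -16384/7, …
Sum ⇒ L₀ = lclm(L_f,L_g) in ℚ(x)⟨Dx⟩.
Integrate: L := L₀·Dx.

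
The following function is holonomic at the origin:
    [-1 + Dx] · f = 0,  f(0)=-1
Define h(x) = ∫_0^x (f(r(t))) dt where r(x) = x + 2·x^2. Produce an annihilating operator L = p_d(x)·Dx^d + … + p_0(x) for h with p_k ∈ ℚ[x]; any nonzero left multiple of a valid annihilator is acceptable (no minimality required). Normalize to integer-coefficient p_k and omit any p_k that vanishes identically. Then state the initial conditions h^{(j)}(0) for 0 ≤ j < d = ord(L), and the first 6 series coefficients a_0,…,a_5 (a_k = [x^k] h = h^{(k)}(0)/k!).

L = (-1 - 4·x)·Dx + Dx^2  (order 2).
h: a_k = 0, -1, -1/2, -5/6, -13/24, -73/120, …
ICs: h(0) = 0, h′(0) = -1.

f: a_k = -1, -1, -1/2, -1/6, -1/24, -1/120, …
Change of var in L_f (x↦r) gives L₀.
h=∫h₀ ⇒ L = L₀·Dx.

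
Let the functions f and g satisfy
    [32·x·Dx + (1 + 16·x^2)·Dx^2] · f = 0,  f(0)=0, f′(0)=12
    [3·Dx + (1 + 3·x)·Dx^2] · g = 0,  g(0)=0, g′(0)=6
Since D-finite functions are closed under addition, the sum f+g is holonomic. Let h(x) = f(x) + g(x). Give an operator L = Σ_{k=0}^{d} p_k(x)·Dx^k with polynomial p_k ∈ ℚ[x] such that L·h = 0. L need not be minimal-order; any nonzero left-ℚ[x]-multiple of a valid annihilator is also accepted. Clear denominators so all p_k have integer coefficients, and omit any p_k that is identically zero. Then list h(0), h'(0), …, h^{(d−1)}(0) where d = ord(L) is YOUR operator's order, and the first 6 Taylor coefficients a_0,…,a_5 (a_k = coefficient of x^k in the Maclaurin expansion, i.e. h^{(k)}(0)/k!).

L = (-96 - 864·x + 4608·x^2 + 4608·x^3)·Dx + (-50 - 192·x + 672·x^2 + 9216·x^3 + 9216·x^4)·Dx^2 + (-3 + 23·x + 96·x^2 + 512·x^3 + 2304·x^4 + 2304·x^5)·Dx^3  (order 3).
h: a_k = 0, 18, -9, -46, -81/2, 3558/5, …
ICs: h(0) = 0, h′(0) = 18, h′′(0) = -18.

f: a_k = 0, 12, 0, -64, 0, 3072/5, …
g: a_k = 0, 6, -9, 18, -81/2, 486/5, …
L₀ := lclm(L_f,L_g); ord L₀ ≤ 2+2.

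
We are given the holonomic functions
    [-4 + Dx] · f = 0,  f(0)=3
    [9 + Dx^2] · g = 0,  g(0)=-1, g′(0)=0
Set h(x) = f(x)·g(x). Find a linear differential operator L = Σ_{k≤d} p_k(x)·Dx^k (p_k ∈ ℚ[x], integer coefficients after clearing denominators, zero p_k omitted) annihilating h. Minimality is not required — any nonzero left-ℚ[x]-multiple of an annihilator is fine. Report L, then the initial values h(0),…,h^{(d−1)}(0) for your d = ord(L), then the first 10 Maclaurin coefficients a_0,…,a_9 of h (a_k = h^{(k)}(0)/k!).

L = 25 - 8·Dx + Dx^2  (order 2).
h: a_k = -3, -12, -21/2, 22, 527/8, 779/10, 11753/240, 4031/420, -164833/13440, -430441/30240, …
ICs: h(0) = -3, h′(0) = -12.

f: a_k = 3, 12, 24, 32, 32, 128/5, 256/15, 1024/105, 512/105, 2048/945, …
g: a_k = -1, 0, 9/2, 0, -27/8, 0, 81/80, 0, -729/4480, 0, …
L₀ := L_f ⊗_s L_g (sym. prod.), ord ≤ 2.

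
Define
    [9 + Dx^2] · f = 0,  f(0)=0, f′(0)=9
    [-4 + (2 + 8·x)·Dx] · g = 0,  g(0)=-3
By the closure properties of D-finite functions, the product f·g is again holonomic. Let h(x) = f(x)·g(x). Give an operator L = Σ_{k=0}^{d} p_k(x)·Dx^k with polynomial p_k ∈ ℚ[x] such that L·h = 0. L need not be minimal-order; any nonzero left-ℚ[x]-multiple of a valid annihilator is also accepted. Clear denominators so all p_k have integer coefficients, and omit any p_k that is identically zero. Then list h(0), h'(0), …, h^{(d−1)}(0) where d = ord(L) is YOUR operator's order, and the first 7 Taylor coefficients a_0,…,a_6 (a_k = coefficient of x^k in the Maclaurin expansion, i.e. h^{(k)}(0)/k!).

L = (21 + 72·x + 144·x^2) + (-4 - 16·x)·Dx + (1 + 8·x + 16·x^2)·Dx^2  (order 2).
h: a_k = 0, -27, -54, 189/2, -27, 6831/40, -12609/20, …
ICs: h(0) = 0, h′(0) = -27.

f: a_k = 0, 9, 0, -27/2, 0, 243/40, 0, …
g: a_k = -3, -6, 6, -12, 30, -84, 252, …
f·g: L₀ = L_f ⊗_s L_g, ord ≤ 2·1.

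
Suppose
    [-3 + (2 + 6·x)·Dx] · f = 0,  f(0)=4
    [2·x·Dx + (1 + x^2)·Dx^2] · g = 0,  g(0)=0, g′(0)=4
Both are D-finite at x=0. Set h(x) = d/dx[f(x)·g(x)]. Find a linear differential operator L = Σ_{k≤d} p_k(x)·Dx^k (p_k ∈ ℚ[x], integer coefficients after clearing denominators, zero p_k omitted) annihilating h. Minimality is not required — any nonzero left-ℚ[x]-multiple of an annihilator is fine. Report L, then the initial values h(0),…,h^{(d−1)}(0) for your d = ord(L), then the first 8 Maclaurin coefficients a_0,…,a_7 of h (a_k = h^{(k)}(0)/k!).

L = (-57 + 360·x + 630·x^2 - 216·x^3 - 81·x^4) + (124 + 540·x + 1032·x^2 + 1368·x^3 - 756·x^4 - 324·x^5)·Dx + (36 + 200·x + 252·x^2 - 16·x^3 + 108·x^4 - 216·x^5 - 108·x^6)·Dx^2  (order 2).
h: a_k = 16, 48, -70, 76, -1657/8, 24507/40, -511199/320, 2376057/560, …
ICs: h(0) = 16, h′(0) = 48.

f: a_k = 4, 6, -9/2, 27/4, -405/32, 1701/64, -15309/256, 72171/512, …
g: a_k = 0, 4, 0, -4/3, 0, 4/5, 0, -4/7, …
h₀=f·g: eliminate ⇒ L₀, order ≤ 1·2.
h₀' ⇒ L via d/dx closure of L₀.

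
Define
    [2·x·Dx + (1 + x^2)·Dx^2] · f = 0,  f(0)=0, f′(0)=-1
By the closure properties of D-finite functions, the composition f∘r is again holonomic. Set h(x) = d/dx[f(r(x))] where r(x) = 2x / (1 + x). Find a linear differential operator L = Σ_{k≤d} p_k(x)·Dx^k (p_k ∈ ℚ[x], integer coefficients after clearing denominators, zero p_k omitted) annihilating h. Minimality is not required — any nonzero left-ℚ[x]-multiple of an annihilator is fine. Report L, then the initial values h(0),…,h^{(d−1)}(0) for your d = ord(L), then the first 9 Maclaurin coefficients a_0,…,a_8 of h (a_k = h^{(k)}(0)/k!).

L = (2 + 10·x) + (1 + 2·x + 5·x^2)·Dx  (order 1).
h: a_k = -2, 4, 2, -24, 38, 44, -278, 336, 718, …
ICs: h(0) = -2.

f: a_k = 0, -1, 0, 1/3, 0, -1/5, 0, 1/7, 0, …
h₀=f(r): pull back L_f along r ⇒ L₀.
h₀' ⇒ L via d/dx closure of L₀.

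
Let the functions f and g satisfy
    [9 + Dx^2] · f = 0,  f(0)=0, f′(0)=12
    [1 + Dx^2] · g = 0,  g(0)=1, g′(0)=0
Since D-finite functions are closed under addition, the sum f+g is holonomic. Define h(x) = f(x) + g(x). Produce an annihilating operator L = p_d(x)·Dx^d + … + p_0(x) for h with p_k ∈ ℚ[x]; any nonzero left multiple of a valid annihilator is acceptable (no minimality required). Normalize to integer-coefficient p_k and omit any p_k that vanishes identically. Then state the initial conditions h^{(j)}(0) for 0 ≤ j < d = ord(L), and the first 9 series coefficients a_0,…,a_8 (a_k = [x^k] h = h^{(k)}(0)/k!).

L = 9 + 10·Dx^2 + Dx^4  (order 4).
h: a_k = 1, 12, -1/2, -18, 1/24, 81/10, -1/720, -243/140, 1/40320, …
ICs: h(0) = 1, h′(0) = 12, h′′(0) = -1, h′′′(0) = -108.

f: a_k = 0, 12, 0, -18, 0, 81/10, 0, -243/140, 0, …
g: a_k = 1, 0, -1/2, 0, 1/24, 0, -1/720, 0, 1/40320, …
L₀ := lclm(L_f,L_g); ord L₀ ≤ 2+2.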